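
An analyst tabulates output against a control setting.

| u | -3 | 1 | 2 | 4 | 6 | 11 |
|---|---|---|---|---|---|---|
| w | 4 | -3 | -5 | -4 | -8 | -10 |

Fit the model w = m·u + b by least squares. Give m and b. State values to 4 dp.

The normal equations are: 187·m + 21·b = -199;  21·m + 6·b = -26.
(Σu·u = 187, Σu = 21, Σ1 = 6, Σu·w = -199, Σw = -26.)
Eliminating b: 6·(row 1) − 21·(row 2) gives 681·m = 6·(-199) − 21·(-26) = -648, so m = -216/227.
Then b = ((-26) − 21·(-216/227))/6 = -683/681.

m = -0.9515, b = -1.0029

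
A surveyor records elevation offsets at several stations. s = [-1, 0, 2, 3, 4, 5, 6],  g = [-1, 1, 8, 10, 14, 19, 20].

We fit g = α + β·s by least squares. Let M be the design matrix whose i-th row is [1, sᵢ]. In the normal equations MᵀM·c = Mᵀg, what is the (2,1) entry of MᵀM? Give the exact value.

19

Row 2 ↔ basis s, column 1 ↔ basis 1, so (MᵀM)_{2,1} = Σᵢ s = (-1)·(1) + (0)·(1) + (2)·(1) + (3)·(1) + (4)·(1) + (5)·(1) + (6)·(1) = 19.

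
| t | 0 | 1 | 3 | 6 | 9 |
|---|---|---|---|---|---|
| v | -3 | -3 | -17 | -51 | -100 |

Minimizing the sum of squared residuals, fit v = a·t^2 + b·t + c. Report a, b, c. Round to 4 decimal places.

The normal system XᵀX·[a, b, c]ᵀ = Xᵀv is [[7939, 973, 127]; [973, 127, 19]; [127, 19, 5]]·[a, b, c]ᵀ = [-10092, -1260, -174]ᵀ.
Solving the 3×3 system (Gaussian elimination) gives a = -7165/7413, b = -16883/7413, c = -3942/2471.

a = -0.9665, b = -2.2775, c = -1.5953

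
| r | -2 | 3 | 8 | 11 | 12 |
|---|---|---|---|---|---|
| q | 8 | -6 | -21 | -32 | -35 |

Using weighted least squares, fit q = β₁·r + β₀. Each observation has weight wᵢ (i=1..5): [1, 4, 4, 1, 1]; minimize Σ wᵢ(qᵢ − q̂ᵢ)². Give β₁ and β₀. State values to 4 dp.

β₁ = -3.0817, β₀ = 3.0283

AᵀWA·[β₁, β₀]ᵀ = AᵀWq reads: 561·β₁ + 65·β₀ = -1532;  65·β₁ + 11·β₀ = -167.
(Σwᵢ·r·r = 561, Σwᵢ·r = 65, Σwᵢ·1 = 11, Σwᵢ·r·q = -1532, Σwᵢ·q = -167.)
Δ = 561·11 − 65² = 1946.
β₁ = ((-1532)·11 − 65·(-167))/1946 = -5997/1946; β₀ = (561·(-167) − 65·(-1532))/1946 = 5893/1946.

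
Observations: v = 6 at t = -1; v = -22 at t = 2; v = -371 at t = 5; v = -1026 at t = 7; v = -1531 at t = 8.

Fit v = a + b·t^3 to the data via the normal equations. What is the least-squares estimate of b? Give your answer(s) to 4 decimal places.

Entries of XᵀX: Σ1 = 5, Σt^3 = 987, Σt^3·t^3 = 395483.
Right-hand side: Σv = -2944, Σt^3·v = -1182347.
Normal equations: [[5, 987]; [987, 395483]]·[a, b]ᵀ = [-2944, -1182347]ᵀ.
Δ = 5·395483 − 987² = 1003246.
a = ((-2944)·395483 − 987·(-1182347))/1003246 = 2674537/1003246; b = (5·(-1182347) − 987·(-2944))/1003246 = -3006007/1003246.

b = -2.9963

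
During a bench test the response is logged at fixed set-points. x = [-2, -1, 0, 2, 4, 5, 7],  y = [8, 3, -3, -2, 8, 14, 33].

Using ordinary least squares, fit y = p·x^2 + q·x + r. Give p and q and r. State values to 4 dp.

MᵀM·[p, q, r]ᵀ = Mᵀy reads: 3315·p + 531·q + 99·r = 2122;  531·p + 99·q + 15·r = 310;  99·p + 15·q + 7·r = 61.
Inverting the 3×3 Gram matrix, [p, q, r]ᵀ = [5255/5124, -33965/15372, -1352/1281]ᵀ.

p = 1.0256, q = -2.2095, r = -1.0554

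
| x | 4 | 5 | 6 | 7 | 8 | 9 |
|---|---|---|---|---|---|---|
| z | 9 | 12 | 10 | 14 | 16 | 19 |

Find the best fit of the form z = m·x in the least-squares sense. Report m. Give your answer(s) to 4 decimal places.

m = 2.0406

With design matrix A, AᵀA = [[271]] and Aᵀz = [553]ᵀ.
Hence m = 553 / 271 ≈ 2.04059.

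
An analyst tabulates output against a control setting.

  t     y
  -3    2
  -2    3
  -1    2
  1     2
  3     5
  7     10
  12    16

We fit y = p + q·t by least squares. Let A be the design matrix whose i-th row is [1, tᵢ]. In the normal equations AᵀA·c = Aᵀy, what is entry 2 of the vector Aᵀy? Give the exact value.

265

Entry 2 ↔ basis t, so (Aᵀy)_{2} = Σᵢ (t)·yᵢ = (-3)·(2) + (-2)·(3) + (-1)·(2) + (1)·(2) + (3)·(5) + (7)·(10) + (12)·(16) = 265.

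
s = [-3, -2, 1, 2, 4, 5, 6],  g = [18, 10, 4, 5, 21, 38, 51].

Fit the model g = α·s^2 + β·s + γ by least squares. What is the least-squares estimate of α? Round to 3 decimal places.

Forming XᵀX = [[2291, 379, 95]; [379, 95, 13]; [95, 13, 7]] and Xᵀg = [3348, 520, 147]ᵀ gives XᵀX·[α, β, γ]ᵀ = Xᵀg.
Inverting the 3×3 Gram matrix, [α, β, γ]ᵀ = [160421/104802, -93295/104802, 32827/17467]ᵀ.

α = 1.531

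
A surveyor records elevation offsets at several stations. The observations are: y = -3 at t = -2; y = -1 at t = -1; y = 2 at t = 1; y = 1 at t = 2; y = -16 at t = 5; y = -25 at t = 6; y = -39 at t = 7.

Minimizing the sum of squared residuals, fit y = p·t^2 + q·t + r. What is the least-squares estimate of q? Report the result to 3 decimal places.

q = 1.214

The normal system XᵀX·[p, q, r]ᵀ = Xᵀy is [[4356, 684, 120]; [684, 120, 18]; [120, 18, 7]]·[p, q, r]ᵀ = [-3218, -492, -81]ᵀ.
Row-reducing yields p = -4133/4158, q = 841/693, r = 1627/693.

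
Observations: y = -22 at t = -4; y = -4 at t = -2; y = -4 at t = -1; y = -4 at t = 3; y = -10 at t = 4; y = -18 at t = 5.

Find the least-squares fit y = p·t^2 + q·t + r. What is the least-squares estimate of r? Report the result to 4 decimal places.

r = 0.5868

Setting ∂/∂p … = 0 gives: 1235·p + 143·q + 71·r = -1018;  143·p + 71·q + 5·r = -42;  71·p + 5·q + 6·r = -62.
(Σt^2·t^2 = 1235, Σt^2·t = 143, Σt^2 = 71, Σt·t = 71, Σt = 5, Σ1 = 6, Σt^2·y = -1018, Σt·y = -42, Σy = -62.)
Solving the 3×3 system (Gaussian elimination) gives p = -743/726, q = 1037/726, r = 71/121.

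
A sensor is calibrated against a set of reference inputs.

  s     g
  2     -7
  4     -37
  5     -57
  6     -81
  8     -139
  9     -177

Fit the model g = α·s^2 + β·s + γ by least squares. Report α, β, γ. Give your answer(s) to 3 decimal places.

Entries of AᵀA: Σs^2·s^2 = 12850, Σs^2·s = 1654, Σs^2 = 226, Σs·s = 226, Σs = 34, Σ1 = 6.
Right-hand side: Σs^2·g = -28194, Σs·g = -3638, Σg = -498.
So AᵀA·[α, β, γ]ᵀ = Aᵀg: [[12850, 1654, 226]; [1654, 226, 34]; [226, 34, 6]]·[α, β, γ]ᵀ = [-28194, -3638, -498]ᵀ.
Inverting the 3×3 Gram matrix, [α, β, γ]ᵀ = [-371/195, -3092/975, 2156/325]ᵀ.

α = -1.903, β = -3.171, γ = 6.634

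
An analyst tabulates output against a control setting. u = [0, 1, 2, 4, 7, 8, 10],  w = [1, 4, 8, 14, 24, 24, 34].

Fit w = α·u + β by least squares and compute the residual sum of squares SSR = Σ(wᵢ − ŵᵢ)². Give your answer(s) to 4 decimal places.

Entries of MᵀM: Σu·u = 234, Σu = 32, Σ1 = 7.
Moment sums: Σu·w = 776, Σw = 109.
MᵀM·[α, β]ᵀ = Mᵀw becomes [[234, 32]; [32, 7]]·[α, β]ᵀ = [776, 109]ᵀ.
Δ = 234·7 − 32² = 614.
α = (776·7 − 32·109)/614 = 972/307; β = (234·109 − 32·776)/614 = 337/307.
Residuals: -30/307, -81/307, 175/307, 73/307, 227/307, -745/307, 381/307; SSR = 2590/307.

SSR = 8.4365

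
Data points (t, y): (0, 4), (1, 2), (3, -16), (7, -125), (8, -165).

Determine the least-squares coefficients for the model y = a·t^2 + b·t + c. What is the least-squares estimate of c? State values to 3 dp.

Entries of AᵀA: Σt^2·t^2 = 6579, Σt^2·t = 883, Σt^2 = 123, Σt·t = 123, Σt = 19, Σ1 = 5.
Right-hand side: Σt^2·y = -16827, Σt·y = -2241, Σy = -300.
Normal equations: [[6579, 883, 123]; [883, 123, 19]; [123, 19, 5]]·[a, b, c]ᵀ = [-16827, -2241, -300]ᵀ.
Solving the 3×3 system (Gaussian elimination) gives a = -27915/9724, b = 17625/9724, c = 18147/4862.

c = 3.732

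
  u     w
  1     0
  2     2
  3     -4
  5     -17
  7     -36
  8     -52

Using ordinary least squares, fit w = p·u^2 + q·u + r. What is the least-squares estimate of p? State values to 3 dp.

p = -1.082

AᵀA·[p, q, r]ᵀ = Aᵀw reads: 7220·p + 1016·q + 152·r = -5545;  1016·p + 152·q + 26·r = -761;  152·p + 26·q + 6·r = -107.
Solving the 3×3 system (Gaussian elimination) gives p = -1571/1452, q = 824/363, r = -63/242.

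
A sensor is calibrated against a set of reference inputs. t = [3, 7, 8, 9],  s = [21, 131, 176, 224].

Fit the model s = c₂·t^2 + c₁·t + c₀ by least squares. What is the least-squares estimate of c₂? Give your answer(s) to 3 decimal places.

c₂ = 3.119

The normal system XᵀX·[c₂, c₁, c₀]ᵀ = Xᵀs is [[13139, 1611, 203]; [1611, 203, 27]; [203, 27, 4]]·[c₂, c₁, c₀]ᵀ = [36016, 4404, 552]ᵀ.
Row-reducing yields c₂ = 2813/902, c₁ = -3165/902, c₀ = 140/41.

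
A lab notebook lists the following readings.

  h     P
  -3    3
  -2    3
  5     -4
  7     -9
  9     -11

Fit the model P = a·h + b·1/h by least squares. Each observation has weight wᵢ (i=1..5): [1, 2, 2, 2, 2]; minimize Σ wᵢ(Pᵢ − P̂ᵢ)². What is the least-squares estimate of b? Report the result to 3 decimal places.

Forming XᵀWX = [[327, 9]; [9, 150151/198450]] and XᵀWP = [-385, -3344/315]ᵀ gives XᵀWX·[a, b]ᵀ = XᵀWP.
Δ = 327·(150151/198450) − 9² = 11008309/66150.
a = ((-385)·(150151/198450) − 9·(-3344/315))/(11008309/66150) = -38847655/33024927; b = (327·(-3344/315) − 9·(-385))/(11008309/66150) = -422730/11008309.

b = -0.038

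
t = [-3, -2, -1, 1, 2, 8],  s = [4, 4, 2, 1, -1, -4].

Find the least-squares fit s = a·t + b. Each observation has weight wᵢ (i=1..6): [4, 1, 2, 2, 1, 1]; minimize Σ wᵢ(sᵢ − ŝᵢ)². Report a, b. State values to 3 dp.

Normal-equation sums: Σwᵢ·t·t = 112, Σwᵢ·t = -4, Σwᵢ·1 = 11.
And Σwᵢ·t·s = -92, Σwᵢ·s = 21.
Normal equations: [[112, -4]; [-4, 11]]·[a, b]ᵀ = [-92, 21]ᵀ.
Determinant 112·11 − (-4)² = 1216.
a = ((-92)·11 − (-4)·21)/1216 = -29/38; b = (112·21 − (-4)·(-92))/1216 = 31/19.

a = -0.763, b = 1.632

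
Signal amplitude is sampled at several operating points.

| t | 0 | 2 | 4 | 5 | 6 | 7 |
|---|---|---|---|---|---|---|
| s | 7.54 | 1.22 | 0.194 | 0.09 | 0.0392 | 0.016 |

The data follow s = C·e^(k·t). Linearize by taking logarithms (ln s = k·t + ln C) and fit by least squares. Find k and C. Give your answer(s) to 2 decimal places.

With ln sᵢ as the transformed response and tᵢ as the regressor:
XᵀX = [[130.0000, 24.0000]; [24.0000, 6]], rhs = [-66.5823, -9.2030]ᵀ  (here Σt = 24.0000, Σ(t)² = 130.0000, Σln s = -9.2030, Σt·ln s = -66.5823).
Solving (det = 204.0000): k = -0.87559, ln C = 1.96854, so C = exp(1.96854) = 7.16021.

k = -0.88, C = 7.16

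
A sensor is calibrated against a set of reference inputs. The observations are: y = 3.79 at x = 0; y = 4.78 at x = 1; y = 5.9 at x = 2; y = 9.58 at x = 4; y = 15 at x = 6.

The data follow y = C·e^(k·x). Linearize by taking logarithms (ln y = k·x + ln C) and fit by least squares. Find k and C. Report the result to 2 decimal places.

Linearized form: ln y = k·x + ln C. From the 5 transformed points,
Σx = 13.0000, Σ(x)² = 57.0000, Σln y = 9.6395, Σx·ln y = 30.4014.
Normal system: [[57.0000, 13.0000]; [13.0000, 5]]·[k, ln C]ᵀ = [30.4014, 9.6395]ᵀ.
Slope k = (n·Σx·ln y − Σx·Σln y)/(n·Σ(x)² − (Σx)²) = (5·30.4014 − 13.0000·9.6395)/116.0000 = 0.23012; ln C = (Σln y − k·Σx)/n = 1.32960, so C = exp(1.32960) = 3.77952.

k = 0.23, C = 3.78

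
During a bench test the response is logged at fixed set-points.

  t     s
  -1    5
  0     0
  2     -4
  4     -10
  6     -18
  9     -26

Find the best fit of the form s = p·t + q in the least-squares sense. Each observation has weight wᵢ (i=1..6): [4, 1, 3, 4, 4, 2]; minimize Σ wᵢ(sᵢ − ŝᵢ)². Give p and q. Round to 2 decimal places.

MᵀWM·[p, q]ᵀ = MᵀWs reads: 386·p + 60·q = -1104;  60·p + 18·q = -156.
(Σwᵢ·t·t = 386, Σwᵢ·t = 60, Σwᵢ·1 = 18, Σwᵢ·t·s = -1104, Σwᵢ·s = -156.)
Determinant 386·18 − 60² = 3348.
p = ((-1104)·18 − 60·(-156))/3348 = -292/93; q = (386·(-156) − 60·(-1104))/3348 = 502/279.

p = -3.14, q = 1.80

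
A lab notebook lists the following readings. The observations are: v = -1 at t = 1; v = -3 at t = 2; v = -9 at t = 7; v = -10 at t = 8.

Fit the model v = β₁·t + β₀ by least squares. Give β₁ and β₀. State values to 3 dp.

β₁ = -1.257, β₀ = -0.095

Forming AᵀA = [[118, 18]; [18, 4]] and Aᵀv = [-150, -23]ᵀ gives AᵀA·[β₁, β₀]ᵀ = Aᵀv.
det = 118·4 − 18² = 148.
β₁ = ((-150)·4 − 18·(-23))/148 = -93/74; β₀ = (118·(-23) − 18·(-150))/148 = -7/74.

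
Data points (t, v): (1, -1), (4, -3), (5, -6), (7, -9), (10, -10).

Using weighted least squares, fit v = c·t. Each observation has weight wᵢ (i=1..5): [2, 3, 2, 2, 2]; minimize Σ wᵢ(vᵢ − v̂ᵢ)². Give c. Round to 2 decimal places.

c = -1.07

Forming AᵀWA = [[398]] and AᵀWv = [-424]ᵀ gives AᵀWA·[c]ᵀ = AᵀWv.
Hence c = -424 / 398 ≈ -1.06533.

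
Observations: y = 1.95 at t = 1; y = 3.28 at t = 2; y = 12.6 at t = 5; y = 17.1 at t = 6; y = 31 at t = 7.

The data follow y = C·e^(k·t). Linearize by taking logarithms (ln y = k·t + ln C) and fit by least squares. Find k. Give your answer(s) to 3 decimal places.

With ln yᵢ as the transformed response and tᵢ as the regressor:
XᵀX = [[115.0000, 21.0000]; [21.0000, 5]], rhs = [56.7844, 10.6624]ᵀ  (here Σt = 21.0000, Σ(t)² = 115.0000, Σln y = 10.6624, Σt·ln y = 56.7844).
Slope k = (n·Σt·ln y − Σt·Σln y)/(n·Σ(t)² − (Σt)²) = (5·56.7844 − 21.0000·10.6624)/134.0000 = 0.44784; ln C = (Σln y − k·Σt)/n = 0.25155.

k = 0.448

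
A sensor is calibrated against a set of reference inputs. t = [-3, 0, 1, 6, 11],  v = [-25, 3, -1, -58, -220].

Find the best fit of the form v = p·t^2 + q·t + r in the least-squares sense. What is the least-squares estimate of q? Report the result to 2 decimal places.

The normal equations are: 16019·p + 1521·q + 167·r = -28934;  1521·p + 167·q + 15·r = -2694;  167·p + 15·q + 5·r = -301.
(Σt^2·t^2 = 16019, Σt^2·t = 1521, Σt^2 = 167, Σt·t = 167, Σt = 15, Σ1 = 5, Σt^2·v = -28934, Σt·v = -2694, Σv = -301.)
Solving the 3×3 system (Gaussian elimination) gives p = -1191533/583566, q = 465019/194522, r = 240679/291783.

q = 2.39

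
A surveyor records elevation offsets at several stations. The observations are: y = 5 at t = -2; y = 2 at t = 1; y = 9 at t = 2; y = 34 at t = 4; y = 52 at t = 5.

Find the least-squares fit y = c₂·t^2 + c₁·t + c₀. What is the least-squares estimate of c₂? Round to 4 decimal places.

c₂ = 1.9167

The normal system MᵀM·[c₂, c₁, c₀]ᵀ = Mᵀy is [[914, 190, 50]; [190, 50, 10]; [50, 10, 5]]·[c₂, c₁, c₀]ᵀ = [1902, 406, 102]ᵀ.
Row-reducing yields c₂ = 23/12, c₁ = 59/60, c₀ = -11/15.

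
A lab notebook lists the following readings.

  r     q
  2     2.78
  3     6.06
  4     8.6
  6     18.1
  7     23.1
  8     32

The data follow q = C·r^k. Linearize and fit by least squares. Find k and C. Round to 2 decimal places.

Linearized form: ln q = k·ln r + ln C. From the 6 transformed points,
Σln r = 8.9952, Σ(ln r)² = 14.9303, Σln q = 14.4774, Σln r·ln q = 24.1765.
Equations: 14.9303·k + 8.9952·ln C = 24.1765;  8.9952·k + 6·ln C = 14.4774.
Solving (det = 8.6686): k = 1.71103, ln C = -0.15227, so C = exp(-0.15227) = 0.85876.

k = 1.71, C = 0.86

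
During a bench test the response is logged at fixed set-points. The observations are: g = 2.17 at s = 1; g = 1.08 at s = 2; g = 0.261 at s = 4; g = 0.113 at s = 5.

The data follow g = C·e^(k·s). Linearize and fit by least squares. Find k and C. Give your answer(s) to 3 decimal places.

k = -0.733, C = 4.623

Let Y = ln g. Fitting Y = k·s + ln C by least squares:
Σs = 12.0000, Σ(s)² = 46.0000, Σln g = -2.6719, Σs·ln g = -15.3461.
Equations: 46.0000·k + 12.0000·ln C = -15.3461;  12.0000·k + 4·ln C = -2.6719.
Slope k = (n·Σs·ln g − Σs·Σln g)/(n·Σ(s)² − (Σs)²) = (4·-15.3461 − 12.0000·-2.6719)/40.0000 = -0.73304; ln C = (Σln g − k·Σs)/n = 1.53114, so C = exp(1.53114) = 4.62343.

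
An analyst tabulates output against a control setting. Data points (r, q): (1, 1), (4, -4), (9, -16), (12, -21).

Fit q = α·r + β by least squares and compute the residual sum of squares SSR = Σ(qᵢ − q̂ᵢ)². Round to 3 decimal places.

Sums needed: Σr·r = 242, Σr = 26, Σ1 = 4.
Right-hand side: Σr·q = -411, Σq = -40.
So AᵀA·[α, β]ᵀ = Aᵀq: [[242, 26]; [26, 4]]·[α, β]ᵀ = [-411, -40]ᵀ.
Eliminating β: 4·(row 1) − 26·(row 2) gives 292·α = 4·(-411) − 26·(-40) = -604, so α = -151/73.
Then β = ((-40) − 26·(-151/73))/4 = 503/146.
Residuals: -55/146, 121/146, -121/146, 55/146; SSR = 121/73.

SSR = 1.658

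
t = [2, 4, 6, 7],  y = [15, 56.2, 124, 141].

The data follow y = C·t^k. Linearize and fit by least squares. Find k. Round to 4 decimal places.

k = 1.8356

Taking logs, ln y = k·ln t + ln C, so regress ln y on ln t.
AᵀA = [[9.3992, 5.8171]; [5.8171, 4]], rhs = [25.7290, 16.5060]ᵀ  (here Σln t = 5.8171, Σ(ln t)² = 9.3992, Σln y = 16.5060, Σln t·ln y = 25.7290).
Slope k = (n·Σln t·ln y − Σln t·Σln y)/(n·Σ(ln t)² − (Σln t)²) = (4·25.7290 − 5.8171·16.5060)/3.7582 = 1.83563; ln C = (Σln y − k·Σln t)/n = 1.45698.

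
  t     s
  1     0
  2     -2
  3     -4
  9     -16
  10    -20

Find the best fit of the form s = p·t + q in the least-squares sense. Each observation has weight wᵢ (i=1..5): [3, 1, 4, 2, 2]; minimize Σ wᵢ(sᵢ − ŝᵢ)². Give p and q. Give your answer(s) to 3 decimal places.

p = -2.142, q = 2.316

Compute the Gram sums: Σwᵢ·t·t = 405, Σwᵢ·t = 55, Σwᵢ·1 = 12.
And Σwᵢ·t·s = -740, Σwᵢ·s = -90.
Δ = 405·12 − 55² = 1835.
p = ((-740)·12 − 55·(-90))/1835 = -786/367; q = (405·(-90) − 55·(-740))/1835 = 850/367.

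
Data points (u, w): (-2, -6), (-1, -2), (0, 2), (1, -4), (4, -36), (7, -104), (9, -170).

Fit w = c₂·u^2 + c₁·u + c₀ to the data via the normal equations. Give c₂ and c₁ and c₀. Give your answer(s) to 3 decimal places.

The normal system AᵀA·[c₂, c₁, c₀]ᵀ = Aᵀw is [[9236, 1128, 152]; [1128, 152, 18]; [152, 18, 7]]·[c₂, c₁, c₀]ᵀ = [-19472, -2392, -320]ᵀ.
Row-reducing yields c₂ = -14632/7357, c₁ = -35866/36785, c₀ = -108/5255.

c₂ = -1.989, c₁ = -0.975, c₀ = -0.021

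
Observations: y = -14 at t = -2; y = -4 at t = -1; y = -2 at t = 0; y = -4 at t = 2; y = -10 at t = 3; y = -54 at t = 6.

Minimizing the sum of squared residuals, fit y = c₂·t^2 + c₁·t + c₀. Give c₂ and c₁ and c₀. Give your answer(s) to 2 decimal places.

c₂ = -1.88, c₁ = 2.47, c₀ = -1.03

Normal-equation sums: Σt^2·t^2 = 1410, Σt^2·t = 242, Σt^2 = 54, Σt·t = 54, Σt = 8, Σ1 = 6.
Moment sums: Σt^2·y = -2110, Σt·y = -330, Σy = -88.
So MᵀM·[c₂, c₁, c₀]ᵀ = Mᵀy: [[1410, 242, 54]; [242, 54, 8]; [54, 8, 6]]·[c₂, c₁, c₀]ᵀ = [-2110, -330, -88]ᵀ.
Inverting the 3×3 Gram matrix, [c₂, c₁, c₀]ᵀ = [-1048/557, 6889/2785, -2872/2785]ᵀ.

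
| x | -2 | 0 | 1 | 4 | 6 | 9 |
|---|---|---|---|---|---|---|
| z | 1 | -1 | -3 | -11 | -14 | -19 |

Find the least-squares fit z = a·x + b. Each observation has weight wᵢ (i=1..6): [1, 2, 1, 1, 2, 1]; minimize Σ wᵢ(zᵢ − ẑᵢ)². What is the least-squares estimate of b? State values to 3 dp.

Forming MᵀWM = [[174, 24]; [24, 8]] and MᵀWz = [-388, -62]ᵀ gives MᵀWM·[a, b]ᵀ = MᵀWz.
Eliminating b: 8·(row 1) − 24·(row 2) gives 816·a = 8·(-388) − 24·(-62) = -1616, so a = -101/51.
Then b = ((-62) − 24·(-101/51))/8 = -123/68.

b = -1.809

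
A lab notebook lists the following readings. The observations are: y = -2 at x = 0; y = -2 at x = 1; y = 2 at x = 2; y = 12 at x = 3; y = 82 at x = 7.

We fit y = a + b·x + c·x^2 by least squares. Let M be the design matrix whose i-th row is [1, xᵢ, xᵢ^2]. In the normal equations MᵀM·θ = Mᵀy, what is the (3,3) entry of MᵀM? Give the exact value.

2499

Row 3 ↔ basis x^2, column 3 ↔ basis x^2, so (MᵀM)_{3,3} = Σᵢ (x^2)·(x^2) = (0)·(0) + (1)·(1) + (4)·(4) + (9)·(9) + (49)·(49) = 2499.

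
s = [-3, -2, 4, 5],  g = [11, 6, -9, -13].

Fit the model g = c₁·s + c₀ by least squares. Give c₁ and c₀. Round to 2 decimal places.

Forming XᵀX = [[54, 4]; [4, 4]] and Xᵀg = [-146, -5]ᵀ gives XᵀX·[c₁, c₀]ᵀ = Xᵀg.
Δ = 54·4 − 4² = 200.
c₁ = ((-146)·4 − 4·(-5))/200 = -141/50; c₀ = (54·(-5) − 4·(-146))/200 = 157/100.

c₁ = -2.82, c₀ = 1.57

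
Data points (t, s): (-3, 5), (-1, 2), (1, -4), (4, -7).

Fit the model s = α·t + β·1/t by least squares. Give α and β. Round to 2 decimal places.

α = -1.61, β = -1.36

Entries of XᵀX: Σt·t = 27, Σt·1/t = 4, Σ1/t·1/t = 313/144.
And Σt·s = -49, Σ1/t·s = -113/12.
XᵀX·[α, β]ᵀ = Xᵀs becomes [[27, 4]; [4, 313/144]]·[α, β]ᵀ = [-49, -113/12]ᵀ.
Eliminating β: (313/144)·(row 1) − 4·(row 2) gives (683/16)·α = (313/144)·(-49) − 4·(-113/12) = -9913/144, so α = -9913/6147.
Then β = ((-113/12) − 4·(-9913/6147))/(313/144) = -932/683.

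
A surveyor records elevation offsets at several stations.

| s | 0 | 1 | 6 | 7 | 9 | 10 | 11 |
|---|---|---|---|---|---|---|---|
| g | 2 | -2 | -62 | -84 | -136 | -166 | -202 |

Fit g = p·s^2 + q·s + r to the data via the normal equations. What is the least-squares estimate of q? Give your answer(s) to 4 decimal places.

q = -1.2005

With design matrix A, AᵀA = [[34900, 3620, 388]; [3620, 388, 44]; [388, 44, 7]] and Aᵀg = [-58408, -6068, -650]ᵀ.
Row-reducing yields p = -1709/1092, q = -437/364, r = 56/39.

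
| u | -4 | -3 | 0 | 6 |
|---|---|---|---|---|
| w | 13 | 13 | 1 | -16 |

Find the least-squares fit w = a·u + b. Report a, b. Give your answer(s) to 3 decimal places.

a = -3.033, b = 1.992

Compute the Gram sums: Σu·u = 61, Σu = -1, Σ1 = 4.
Moment sums: Σu·w = -187, Σw = 11.
Normal equations: [[61, -1]; [-1, 4]]·[a, b]ᵀ = [-187, 11]ᵀ.
Determinant 61·4 − (-1)² = 243.
a = ((-187)·4 − (-1)·11)/243 = -737/243; b = (61·11 − (-1)·(-187))/243 = 484/243.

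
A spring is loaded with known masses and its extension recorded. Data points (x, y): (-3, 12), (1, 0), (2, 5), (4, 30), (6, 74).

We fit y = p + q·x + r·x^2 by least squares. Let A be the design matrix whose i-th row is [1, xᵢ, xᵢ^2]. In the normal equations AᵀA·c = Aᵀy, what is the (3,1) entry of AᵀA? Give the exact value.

66

Row 3 ↔ basis x^2, column 1 ↔ basis 1, so (AᵀA)_{3,1} = Σᵢ x^2 = (9)·(1) + (1)·(1) + (4)·(1) + (16)·(1) + (36)·(1) = 66.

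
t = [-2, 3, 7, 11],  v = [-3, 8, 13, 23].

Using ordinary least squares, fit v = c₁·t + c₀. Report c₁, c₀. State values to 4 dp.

c₁ = 1.9326, c₀ = 1.0701

From the data, Σt·t = 183, Σt = 19, Σ1 = 4.
Moment sums: Σt·v = 374, Σv = 41.
det = 183·4 − 19² = 371.
c₁ = (374·4 − 19·41)/371 = 717/371; c₀ = (183·41 − 19·374)/371 = 397/371.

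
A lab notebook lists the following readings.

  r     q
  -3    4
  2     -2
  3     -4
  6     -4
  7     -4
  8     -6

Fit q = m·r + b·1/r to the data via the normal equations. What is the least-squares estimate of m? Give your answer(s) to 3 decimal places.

m = -0.623

The normal system MᵀM·[m, b]ᵀ = Mᵀq is [[171, 6]; [6, 1681/3136]]·[m, b]ᵀ = [-128, -475/84]ᵀ.
det = 171·(1681/3136) − 6² = 174555/3136.
m = ((-128)·(1681/3136) − 6·(-475/84))/(174555/3136) = -36256/58185; b = (171·(-475/84) − 6·(-128))/(174555/3136) = -69328/19395.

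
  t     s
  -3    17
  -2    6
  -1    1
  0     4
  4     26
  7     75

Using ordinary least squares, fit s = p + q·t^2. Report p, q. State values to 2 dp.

Entries of MᵀM: Σ1 = 6, Σt^2 = 79, Σt^2·t^2 = 2755.
For Mᵀs: Σs = 129, Σt^2·s = 4269.
So MᵀM·[p, q]ᵀ = Mᵀs: [[6, 79]; [79, 2755]]·[p, q]ᵀ = [129, 4269]ᵀ.
Eliminating q: 2755·(row 1) − 79·(row 2) gives 10289·p = 2755·129 − 79·4269 = 18144, so p = 18144/10289.
Then q = (4269 − 79·(18144/10289))/2755 = 15423/10289.

p = 1.76, q = 1.50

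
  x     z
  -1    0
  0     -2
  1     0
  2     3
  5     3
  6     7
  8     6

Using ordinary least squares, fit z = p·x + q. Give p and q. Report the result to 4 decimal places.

Normal-equation sums: Σx·x = 131, Σx = 21, Σ1 = 7.
And Σx·z = 111, Σz = 17.
Normal equations: [[131, 21]; [21, 7]]·[p, q]ᵀ = [111, 17]ᵀ.
Δ = 131·7 − 21² = 476.
p = (111·7 − 21·17)/476 = 15/17; q = (131·17 − 21·111)/476 = -26/119.

p = 0.8824, q = -0.2185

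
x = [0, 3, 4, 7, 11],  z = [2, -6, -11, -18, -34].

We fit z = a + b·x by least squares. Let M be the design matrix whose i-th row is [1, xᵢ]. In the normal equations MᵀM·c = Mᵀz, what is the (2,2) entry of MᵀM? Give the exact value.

Row 2 ↔ basis x, column 2 ↔ basis x, so (MᵀM)_{2,2} = Σᵢ (x)·(x) = (0)·(0) + (3)·(3) + (4)·(4) + (7)·(7) + (11)·(11) = 195.

195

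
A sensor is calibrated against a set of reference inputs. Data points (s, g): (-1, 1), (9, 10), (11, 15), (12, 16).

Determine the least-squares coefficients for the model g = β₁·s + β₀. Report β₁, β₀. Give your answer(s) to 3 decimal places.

Forming XᵀX = [[347, 31]; [31, 4]] and Xᵀg = [446, 42]ᵀ gives XᵀX·[β₁, β₀]ᵀ = Xᵀg.
Δ = 347·4 − 31² = 427.
β₁ = (446·4 − 31·42)/427 = 482/427; β₀ = (347·42 − 31·446)/427 = 748/427.

β₁ = 1.129, β₀ = 1.752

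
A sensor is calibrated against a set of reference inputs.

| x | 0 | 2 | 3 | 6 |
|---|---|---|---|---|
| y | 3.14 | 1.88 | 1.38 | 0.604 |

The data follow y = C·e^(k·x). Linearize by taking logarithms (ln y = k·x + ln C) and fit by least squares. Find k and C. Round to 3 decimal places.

Linearized form: ln y = k·x + ln C. From the 4 transformed points,
AᵀA = [[49.0000, 11.0000]; [11.0000, 4]], rhs = [-0.7963, 1.5934]ᵀ  (here Σx = 11.0000, Σ(x)² = 49.0000, Σln y = 1.5934, Σx·ln y = -0.7963).
Slope k = (n·Σx·ln y − Σx·Σln y)/(n·Σ(x)² − (Σx)²) = (4·-0.7963 − 11.0000·1.5934)/75.0000 = -0.27617; ln C = (Σln y − k·Σx)/n = 1.15781, so C = exp(1.15781) = 3.18295.

k = -0.276, C = 3.183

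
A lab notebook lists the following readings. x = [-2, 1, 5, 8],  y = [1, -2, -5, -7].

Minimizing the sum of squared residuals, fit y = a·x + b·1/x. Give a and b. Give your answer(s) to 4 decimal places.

Forming AᵀA = [[94, 4]; [4, 2089/1600]] and Aᵀy = [-85, -35/8]ᵀ gives AᵀA·[a, b]ᵀ = Aᵀy.
Δ = 94·(2089/1600) − 4² = 85383/800.
a = ((-85)·(2089/1600) − 4·(-35/8))/(85383/800) = -49855/56922; b = (94·(-35/8) − 4·(-85))/(85383/800) = -19000/28461.

a = -0.8758, b = -0.6676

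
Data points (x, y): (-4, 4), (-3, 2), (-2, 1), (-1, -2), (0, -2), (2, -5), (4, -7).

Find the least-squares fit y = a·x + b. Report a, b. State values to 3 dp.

a = -1.365, b = -2.066

Setting ∂/∂a … = 0 gives: 50·a + (-4)·b = -60;  (-4)·a + 7·b = -9.
Δ = 50·7 − (-4)² = 334.
a = ((-60)·7 − (-4)·(-9))/334 = -228/167; b = (50·(-9) − (-4)·(-60))/334 = -345/167.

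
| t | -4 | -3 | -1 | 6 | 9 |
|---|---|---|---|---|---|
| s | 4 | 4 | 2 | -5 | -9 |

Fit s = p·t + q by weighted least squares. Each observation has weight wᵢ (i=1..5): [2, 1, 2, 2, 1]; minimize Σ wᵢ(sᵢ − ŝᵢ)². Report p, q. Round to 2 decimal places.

p = -0.99, q = 0.61

Compute the Gram sums: Σwᵢ·t·t = 196, Σwᵢ·t = 8, Σwᵢ·1 = 8.
And Σwᵢ·t·s = -189, Σwᵢ·s = -3.
AᵀWA·[p, q]ᵀ = AᵀWs becomes [[196, 8]; [8, 8]]·[p, q]ᵀ = [-189, -3]ᵀ.
det = 196·8 − 8² = 1504.
p = ((-189)·8 − 8·(-3))/1504 = -93/94; q = (196·(-3) − 8·(-189))/1504 = 231/376.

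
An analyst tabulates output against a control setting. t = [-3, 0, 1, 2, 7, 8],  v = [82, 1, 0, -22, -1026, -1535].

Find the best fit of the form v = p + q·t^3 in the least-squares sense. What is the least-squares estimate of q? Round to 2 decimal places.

Entries of MᵀM: Σ1 = 6, Σt^3 = 837, Σt^3·t^3 = 380587.
And Σv = -2500, Σt^3·v = -1140228.
Eliminating q: 380587·(row 1) − 837·(row 2) gives 1582953·p = 380587·(-2500) − 837·(-1140228) = 2903336, so p = 93656/51063.
Then q = ((-1140228) − 837·(93656/51063))/380587 = -1582956/527651.

q = -3.00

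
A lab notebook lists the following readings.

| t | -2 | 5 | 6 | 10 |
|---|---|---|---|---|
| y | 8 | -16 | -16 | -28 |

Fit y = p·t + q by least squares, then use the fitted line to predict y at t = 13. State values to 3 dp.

XᵀX·[p, q]ᵀ = Xᵀy reads: 165·p + 19·q = -472;  19·p + 4·q = -52.
(Σt·t = 165, Σt = 19, Σ1 = 4, Σt·y = -472, Σy = -52.)
Determinant 165·4 − 19² = 299.
p = ((-472)·4 − 19·(-52))/299 = -900/299; q = (165·(-52) − 19·(-472))/299 = 388/299.
At t = 13: ŷ = (-900/299)·(13) + (388/299)·(1) = -11312/299.

ŷ = -37.833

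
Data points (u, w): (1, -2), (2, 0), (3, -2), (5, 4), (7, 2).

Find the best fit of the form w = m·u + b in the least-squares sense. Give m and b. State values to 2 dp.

m = 0.81, b = -2.52

Normal-equation sums: Σu·u = 88, Σu = 18, Σ1 = 5.
Right-hand side: Σu·w = 26, Σw = 2.
Δ = 88·5 − 18² = 116.
m = (26·5 − 18·2)/116 = 47/58; b = (88·2 − 18·26)/116 = -73/29.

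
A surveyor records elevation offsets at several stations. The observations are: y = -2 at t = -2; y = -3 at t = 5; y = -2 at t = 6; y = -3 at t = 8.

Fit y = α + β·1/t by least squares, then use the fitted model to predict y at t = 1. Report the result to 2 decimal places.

Setting ∂/∂α … = 0 gives: 4·α + (-1/120)·β = -10;  (-1/120)·α + (4801/14400)·β = -37/120.
(Σ1 = 4, Σ1/t = -1/120, Σ1/t·1/t = 4801/14400, Σy = -10, Σ1/t·y = -37/120.)
det = 4·(4801/14400) − (-1/120)² = 6401/4800.
α = ((-10)·(4801/14400) − (-1/120)·(-37/120))/(6401/4800) = -48047/19203; β = (4·(-37/120) − (-1/120)·(-10))/(6401/4800) = -6320/6401.
At t = 1: ŷ = (-48047/19203)·(1) + (-6320/6401)·(1) = -1811/519.

ŷ = -3.49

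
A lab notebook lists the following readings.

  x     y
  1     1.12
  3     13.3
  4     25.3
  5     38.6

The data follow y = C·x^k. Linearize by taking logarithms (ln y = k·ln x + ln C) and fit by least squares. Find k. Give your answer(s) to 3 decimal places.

k = 2.219

Let Y = ln y. Fitting Y = k·ln x + ln C by least squares:
XᵀX = [[5.7191, 4.0943]; [4.0943, 4]], rhs = [13.2015, 9.5851]ᵀ  (here Σln x = 4.0943, Σ(ln x)² = 5.7191, Σln y = 9.5851, Σln x·ln y = 13.2015).
Solving (det = 6.1125): k = 2.21855, ln C = 0.12541.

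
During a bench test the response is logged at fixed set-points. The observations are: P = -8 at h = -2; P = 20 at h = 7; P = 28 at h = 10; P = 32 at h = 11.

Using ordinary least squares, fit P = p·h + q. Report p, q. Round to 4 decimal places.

p = 3.0476, q = -1.8095

From the data, Σh·h = 274, Σh = 26, Σ1 = 4.
And Σh·P = 788, ΣP = 72.
So XᵀX·[p, q]ᵀ = XᵀP: [[274, 26]; [26, 4]]·[p, q]ᵀ = [788, 72]ᵀ.
Determinant 274·4 − 26² = 420.
p = (788·4 − 26·72)/420 = 64/21; q = (274·72 − 26·788)/420 = -38/21.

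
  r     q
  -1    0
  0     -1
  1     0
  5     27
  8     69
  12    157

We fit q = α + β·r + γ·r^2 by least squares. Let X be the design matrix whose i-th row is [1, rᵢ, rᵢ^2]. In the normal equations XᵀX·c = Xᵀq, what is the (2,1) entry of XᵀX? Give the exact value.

25

Row 2 ↔ basis r, column 1 ↔ basis 1, so (XᵀX)_{2,1} = Σᵢ r = (-1)·(1) + (0)·(1) + (1)·(1) + (5)·(1) + (8)·(1) + (12)·(1) = 25.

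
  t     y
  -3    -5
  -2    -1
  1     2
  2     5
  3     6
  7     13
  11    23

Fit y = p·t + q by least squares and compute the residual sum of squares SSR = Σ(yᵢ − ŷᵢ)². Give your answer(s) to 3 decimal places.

From the data, Σt·t = 197, Σt = 19, Σ1 = 7.
Right-hand side: Σt·y = 391, Σy = 43.
Δ = 197·7 − 19² = 1018.
p = (391·7 − 19·43)/1018 = 960/509; q = (197·43 − 19·391)/1018 = 521/509.
Residuals: -186/509, 890/509, -463/509, 104/509, -347/509, -624/509, 626/509; SSR = 3838/509.

SSR = 7.540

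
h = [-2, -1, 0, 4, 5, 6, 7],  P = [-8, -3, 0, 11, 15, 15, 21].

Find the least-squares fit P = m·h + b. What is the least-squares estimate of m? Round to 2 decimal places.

With design matrix X, XᵀX = [[131, 19]; [19, 7]] and XᵀP = [375, 51]ᵀ.
Determinant 131·7 − 19² = 556.
m = (375·7 − 19·51)/556 = 414/139; b = (131·51 − 19·375)/556 = -111/139.

m = 2.98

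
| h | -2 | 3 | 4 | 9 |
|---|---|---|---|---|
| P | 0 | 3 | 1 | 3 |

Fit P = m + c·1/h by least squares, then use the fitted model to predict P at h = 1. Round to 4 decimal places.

The normal system MᵀM·[m, c]ᵀ = MᵀP is [[4, 7/36]; [7/36, 565/1296]]·[m, c]ᵀ = [7, 19/12]ᵀ.
Eliminating c: (565/1296)·(row 1) − (7/36)·(row 2) gives (737/432)·m = (565/1296)·7 − (7/36)·(19/12) = 889/324, so m = 3556/2211.
Then c = ((19/12) − (7/36)·(3556/2211))/(565/1296) = 2148/737.
At h = 1: P̂ = (3556/2211)·(1) + (2148/737)·(1) = 10000/2211.

P̂ = 4.5228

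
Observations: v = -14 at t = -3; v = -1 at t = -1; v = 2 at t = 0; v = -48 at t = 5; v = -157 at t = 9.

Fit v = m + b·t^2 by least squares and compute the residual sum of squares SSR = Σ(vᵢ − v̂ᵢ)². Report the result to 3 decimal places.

The normal system XᵀX·[m, b]ᵀ = Xᵀv is [[5, 116]; [116, 7268]]·[m, b]ᵀ = [-218, -14044]ᵀ.
Δ = 5·7268 − 116² = 22884.
m = ((-218)·7268 − 116·(-14044))/22884 = 11170/5721; b = (5·(-14044) − 116·(-218))/22884 = -11233/5721.
Residuals: 9833/5721, -1886/1907, 272/5721, -1651/1907, 506/5721; SSR = 26842/5721.

SSR = 4.692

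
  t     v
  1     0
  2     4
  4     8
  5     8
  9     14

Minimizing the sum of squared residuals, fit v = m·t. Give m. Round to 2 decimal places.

Normal-equation sums: Σt·t = 127.
And Σt·v = 206.
Normal equations: [[127]]·[m]ᵀ = [206]ᵀ.
m = 206/127 = 1.62205.

m = 1.62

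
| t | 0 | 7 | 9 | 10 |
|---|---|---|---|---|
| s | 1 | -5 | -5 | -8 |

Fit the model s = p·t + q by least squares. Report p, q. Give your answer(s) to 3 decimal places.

The normal system XᵀX·[p, q]ᵀ = Xᵀs is [[230, 26]; [26, 4]]·[p, q]ᵀ = [-160, -17]ᵀ.
det = 230·4 − 26² = 244.
p = ((-160)·4 − 26·(-17))/244 = -99/122; q = (230·(-17) − 26·(-160))/244 = 125/122.

p = -0.811, q = 1.025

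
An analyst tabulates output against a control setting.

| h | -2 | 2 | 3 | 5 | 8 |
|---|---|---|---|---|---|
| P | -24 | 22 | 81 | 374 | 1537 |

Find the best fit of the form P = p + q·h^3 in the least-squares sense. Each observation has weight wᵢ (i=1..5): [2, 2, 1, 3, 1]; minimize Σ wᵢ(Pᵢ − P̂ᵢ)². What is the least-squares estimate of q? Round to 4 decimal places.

q = 3.0033

Sums needed: Σwᵢ·1 = 9, Σwᵢ·h^3 = 914, Σwᵢ·h^3·h^3 = 310004.
Right-hand side: Σwᵢ·P = 2736, Σwᵢ·h^3·P = 930117.
Eliminating q: 310004·(row 1) − 914·(row 2) gives 1954640·p = 310004·2736 − 914·930117 = -1955994, so p = -977997/977320.
Then q = (930117 − 914·(-977997/977320))/310004 = 5870349/1954640.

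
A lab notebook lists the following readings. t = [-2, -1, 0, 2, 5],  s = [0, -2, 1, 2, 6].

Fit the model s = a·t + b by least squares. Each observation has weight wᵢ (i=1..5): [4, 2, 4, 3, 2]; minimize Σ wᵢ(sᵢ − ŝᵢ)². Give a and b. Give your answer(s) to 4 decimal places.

a = 0.8866, b = 0.8454

Entries of MᵀWM: Σwᵢ·t·t = 80, Σwᵢ·t = 6, Σwᵢ·1 = 15.
For MᵀWs: Σwᵢ·t·s = 76, Σwᵢ·s = 18.
So MᵀWM·[a, b]ᵀ = MᵀWs: [[80, 6]; [6, 15]]·[a, b]ᵀ = [76, 18]ᵀ.
Eliminating b: 15·(row 1) − 6·(row 2) gives 1164·a = 15·76 − 6·18 = 1032, so a = 86/97.
Then b = (18 − 6·(86/97))/15 = 82/97.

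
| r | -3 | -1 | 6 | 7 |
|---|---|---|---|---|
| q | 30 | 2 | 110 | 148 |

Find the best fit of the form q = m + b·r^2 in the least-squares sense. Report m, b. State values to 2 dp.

m = 0.81, b = 3.02

The normal system MᵀM·[m, b]ᵀ = Mᵀq is [[4, 95]; [95, 3779]]·[m, b]ᵀ = [290, 11484]ᵀ.
det = 4·3779 − 95² = 6091.
m = (290·3779 − 95·11484)/6091 = 4930/6091; b = (4·11484 − 95·290)/6091 = 18386/6091.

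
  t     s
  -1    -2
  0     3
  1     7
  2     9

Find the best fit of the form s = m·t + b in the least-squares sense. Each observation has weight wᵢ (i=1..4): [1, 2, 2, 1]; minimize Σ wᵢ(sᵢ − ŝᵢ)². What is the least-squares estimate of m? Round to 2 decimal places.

Entries of MᵀWM: Σwᵢ·t·t = 7, Σwᵢ·t = 3, Σwᵢ·1 = 6.
For MᵀWs: Σwᵢ·t·s = 34, Σwᵢ·s = 27.
Δ = 7·6 − 3² = 33.
m = (34·6 − 3·27)/33 = 41/11; b = (7·27 − 3·34)/33 = 29/11.

m = 3.73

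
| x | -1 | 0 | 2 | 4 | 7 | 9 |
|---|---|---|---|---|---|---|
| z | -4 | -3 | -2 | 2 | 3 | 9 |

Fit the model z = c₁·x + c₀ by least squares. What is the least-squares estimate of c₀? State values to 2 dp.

Normal-equation sums: Σx·x = 151, Σx = 21, Σ1 = 6.
Moment sums: Σx·z = 110, Σz = 5.
Normal equations: [[151, 21]; [21, 6]]·[c₁, c₀]ᵀ = [110, 5]ᵀ.
Determinant 151·6 − 21² = 465.
c₁ = (110·6 − 21·5)/465 = 37/31; c₀ = (151·5 − 21·110)/465 = -311/93.

c₀ = -3.34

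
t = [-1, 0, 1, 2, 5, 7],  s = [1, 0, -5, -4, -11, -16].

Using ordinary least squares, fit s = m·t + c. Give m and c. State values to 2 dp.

m = -2.10, c = -0.94

XᵀX·[m, c]ᵀ = Xᵀs reads: 80·m + 14·c = -181;  14·m + 6·c = -35.
(Σt·t = 80, Σt = 14, Σ1 = 6, Σt·s = -181, Σs = -35.)
Δ = 80·6 − 14² = 284.
m = ((-181)·6 − 14·(-35))/284 = -149/71; c = (80·(-35) − 14·(-181))/284 = -133/142.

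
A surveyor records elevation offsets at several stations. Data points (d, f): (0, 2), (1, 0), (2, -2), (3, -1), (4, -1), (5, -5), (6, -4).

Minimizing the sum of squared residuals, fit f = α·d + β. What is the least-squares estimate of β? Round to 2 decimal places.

Setting ∂/∂α … = 0 gives: 91·α + 21·β = -60;  21·α + 7·β = -11.
Eliminating β: 7·(row 1) − 21·(row 2) gives 196·α = 7·(-60) − 21·(-11) = -189, so α = -27/28.
Then β = ((-11) − 21·(-27/28))/7 = 37/28.

β = 1.32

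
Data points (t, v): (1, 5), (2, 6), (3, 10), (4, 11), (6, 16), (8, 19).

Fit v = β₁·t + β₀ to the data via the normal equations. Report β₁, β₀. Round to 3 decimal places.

Entries of XᵀX: Σt·t = 130, Σt = 24, Σ1 = 6.
Right-hand side: Σt·v = 339, Σv = 67.
So XᵀX·[β₁, β₀]ᵀ = Xᵀv: [[130, 24]; [24, 6]]·[β₁, β₀]ᵀ = [339, 67]ᵀ.
Determinant 130·6 − 24² = 204.
β₁ = (339·6 − 24·67)/204 = 71/34; β₀ = (130·67 − 24·339)/204 = 287/102.

β₁ = 2.088, β₀ = 2.814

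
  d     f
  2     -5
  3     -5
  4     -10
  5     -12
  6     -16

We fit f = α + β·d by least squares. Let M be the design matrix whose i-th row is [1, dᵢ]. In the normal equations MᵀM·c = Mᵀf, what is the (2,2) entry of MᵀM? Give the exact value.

Row 2 ↔ basis d, column 2 ↔ basis d, so (MᵀM)_{2,2} = Σᵢ (d)·(d) = (2)·(2) + (3)·(3) + (4)·(4) + (5)·(5) + (6)·(6) = 90.

90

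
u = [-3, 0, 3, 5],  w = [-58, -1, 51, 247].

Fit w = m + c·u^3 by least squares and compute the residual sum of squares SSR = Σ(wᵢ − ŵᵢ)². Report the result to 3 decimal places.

Normal-equation sums: Σ1 = 4, Σu^3 = 125, Σu^3·u^3 = 17083.
Right-hand side: Σw = 239, Σu^3·w = 33818.
MᵀM·[m, c]ᵀ = Mᵀw becomes [[4, 125]; [125, 17083]]·[m, c]ᵀ = [239, 33818]ᵀ.
Eliminating c: 17083·(row 1) − 125·(row 2) gives 52707·m = 17083·239 − 125·33818 = -144413, so m = -144413/52707.
Then c = (33818 − 125·(-144413/52707))/17083 = 105397/52707.
Residuals: -66874/52707, 91706/52707, -13249/52707, -3861/17569; SSR = 250286/52707.

SSR = 4.749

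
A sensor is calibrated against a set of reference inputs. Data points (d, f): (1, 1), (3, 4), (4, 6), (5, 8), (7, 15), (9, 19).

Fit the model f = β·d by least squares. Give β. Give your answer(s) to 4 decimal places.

β = 1.9503

Normal-equation sums: Σd·d = 181.
And Σd·f = 353.
Hence β = 353 / 181 ≈ 1.95028.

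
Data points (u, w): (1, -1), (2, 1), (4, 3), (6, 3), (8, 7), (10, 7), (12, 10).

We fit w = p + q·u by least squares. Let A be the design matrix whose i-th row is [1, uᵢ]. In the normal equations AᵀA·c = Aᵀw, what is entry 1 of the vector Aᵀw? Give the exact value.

30

Entry 1 ↔ basis 1, so (Aᵀw)_{1} = Σᵢ wᵢ = (1)·(-1) + (1)·(1) + (1)·(3) + (1)·(3) + (1)·(7) + (1)·(7) + (1)·(10) = 30.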